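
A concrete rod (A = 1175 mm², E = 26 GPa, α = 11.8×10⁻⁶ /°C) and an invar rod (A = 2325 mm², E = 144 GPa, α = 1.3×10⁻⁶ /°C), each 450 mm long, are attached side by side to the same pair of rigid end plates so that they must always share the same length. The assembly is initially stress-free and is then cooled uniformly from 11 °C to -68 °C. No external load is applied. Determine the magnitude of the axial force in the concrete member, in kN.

Equilibrium of a rigid end plate with no external load gives equal and opposite internal forces ±P in the two members. Since α_{concrete} > α_{invar}, cooling drives the concrete into tension and the invar into compression.
Compatibility of the two members (thermal + elastic change equal): (α₁ − α₂)ΔT = P·[1/(A₁E₁) + 1/(A₂E₂)].
|α₁ − α₂|·ΔT = 10.5×10⁻⁶ × 79 = 0.0008295.
1/(A₁E₁) + 1/(A₂E₂) = 1/(1175×26×10³) + 1/(2325×144×10³) = 3.572×10⁻⁸ N⁻¹.
P = 0.0008295 / 3.572×10⁻⁸ = 23220 N = 23.22 kN.

P ≈ 23.2 kN (tensile in the concrete)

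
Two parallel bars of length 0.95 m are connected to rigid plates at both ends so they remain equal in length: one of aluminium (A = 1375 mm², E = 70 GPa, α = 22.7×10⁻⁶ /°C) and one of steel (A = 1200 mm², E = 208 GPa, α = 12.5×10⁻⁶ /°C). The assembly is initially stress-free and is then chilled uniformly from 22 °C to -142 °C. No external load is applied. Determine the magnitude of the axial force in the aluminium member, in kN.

P ≈ 116 kN (tensile in the aluminium)

Both members must finish at the same length. With the larger α, the aluminium tends to over-contract; the plates restrain it, putting the aluminium in tension and the steel in compression. With no external load the two internal forces are equal and opposite, magnitude P.
Setting the final lengths equal and cancelling L: (α₁ − α₂)ΔT = P/(A₁E₁) + P/(A₂E₂).
|α₁ − α₂|·ΔT = 10.2×10⁻⁶ × 164 = 0.001673.
1/(A₁E₁) + 1/(A₂E₂) = 1/(1375×70×10³) + 1/(1200×208×10³) = 1.44×10⁻⁸ N⁻¹.
P = 0.001673 / 1.44×10⁻⁸ = 116200 N = 116.2 kN.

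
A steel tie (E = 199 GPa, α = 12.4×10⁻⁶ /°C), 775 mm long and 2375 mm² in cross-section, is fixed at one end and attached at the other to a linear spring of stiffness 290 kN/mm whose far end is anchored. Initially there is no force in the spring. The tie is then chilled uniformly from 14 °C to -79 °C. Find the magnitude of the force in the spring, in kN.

The unrestrained thermal change is αΔT L = 12.4×10⁻⁶ × 93 × 775 = 0.8937 mm.
Let P be the tensile force in the spring. The tie extends elastically by PL/(AE) and the spring stretches by P/k; together these equal δ_free.
So P = δ_free / [L/(AE) + 1/k] = 0.8937 / [ 775/(2375×199×10³) + 1/(290×10³) ].
P = 0.8937 / 5.088×10⁻⁶ = 175700 N.

P ≈ 176 kN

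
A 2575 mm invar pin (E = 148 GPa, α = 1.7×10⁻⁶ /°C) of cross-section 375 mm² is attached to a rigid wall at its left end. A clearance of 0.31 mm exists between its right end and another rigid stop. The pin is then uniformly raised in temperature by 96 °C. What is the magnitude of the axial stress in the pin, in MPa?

Free thermal elongation = αΔT L = 1.7×10⁻⁶ × 96 × 2575 = 0.4202 mm.
After closing the 0.31 mm clearance, 0.4202 − 0.31 = 0.1102 mm of expansion remains to be suppressed by the wall.
So σ = E(δ_free − g)/L = 148×10³ × 0.1102/2575 = 6.336 MPa.

σ ≈ 6.34 MPa (compressive)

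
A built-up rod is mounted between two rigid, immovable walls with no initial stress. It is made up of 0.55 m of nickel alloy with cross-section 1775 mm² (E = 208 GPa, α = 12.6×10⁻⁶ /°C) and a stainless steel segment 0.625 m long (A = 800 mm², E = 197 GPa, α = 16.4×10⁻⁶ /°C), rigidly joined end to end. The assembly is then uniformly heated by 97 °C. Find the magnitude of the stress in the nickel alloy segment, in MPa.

σ ≈ 172 MPa (compressive)

With the walls removed the bar would change length by δ_free = Σ αᵢΔT Lᵢ = 12.6×10⁻⁶×97×550 + 16.4×10⁻⁶×97×625 = 1.666 mm.
Since the ends are fixed, an axial force P builds up, equal in every segment, with P · Σ Lᵢ/(AᵢEᵢ) = δ_free.
The series flexibility is Σ Lᵢ/(AᵢEᵢ) = 550/(1775×208×10³) + 625/(800×197×10³) = 5.455×10⁻⁶ mm/N.
So P = 1.666 / 5.455×10⁻⁶ = 305.5 kN, compressive.
σ_{nickel alloy} = P / A = 305500 / 1775 = 172.1 MPa.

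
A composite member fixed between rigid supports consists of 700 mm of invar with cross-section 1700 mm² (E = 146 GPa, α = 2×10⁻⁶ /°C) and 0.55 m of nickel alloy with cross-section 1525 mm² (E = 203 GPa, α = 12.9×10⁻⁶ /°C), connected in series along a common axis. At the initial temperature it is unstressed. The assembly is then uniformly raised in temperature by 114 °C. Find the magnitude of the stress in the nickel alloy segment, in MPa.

Free thermal expansion of the whole bar: Σ αᵢΔT Lᵢ = 2×10⁻⁶×114×700 + 12.9×10⁻⁶×114×550 = 0.9684 mm.
The rigid supports impose zero overall length change; the single axial force P common to all segments must satisfy P Σ Lᵢ/(AᵢEᵢ) = δ_free.
The series flexibility is Σ Lᵢ/(AᵢEᵢ) = 700/(1700×146×10³) + 550/(1525×203×10³) = 4.597×10⁻⁶ mm/N.
So P = 0.9684 / 4.597×10⁻⁶ = 210.7 kN, compressive.
σ_{nickel alloy} = P / A = 210700 / 1525 = 138.1 MPa.

σ ≈ 138 MPa (compressive)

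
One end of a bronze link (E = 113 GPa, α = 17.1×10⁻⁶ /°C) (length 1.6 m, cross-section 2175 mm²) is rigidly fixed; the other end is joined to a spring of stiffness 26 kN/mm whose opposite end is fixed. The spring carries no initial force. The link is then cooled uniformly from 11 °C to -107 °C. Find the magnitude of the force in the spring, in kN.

P ≈ 71.8 kN

If the spring were absent the link would shorten by αΔT L = 17.1×10⁻⁶ × 118 × 1600 = 3.228 mm.
Let P be the tensile force in the spring. The link extends elastically by PL/(AE) and the spring stretches by P/k; together these equal δ_free.
P [ L/(AE) + 1/k ] = δ_free → P [ 1600/(2175×113×10³) + 1/(26×10³) ] = 3.228.
P = 3.228 / 4.497×10⁻⁵ = 71790 N.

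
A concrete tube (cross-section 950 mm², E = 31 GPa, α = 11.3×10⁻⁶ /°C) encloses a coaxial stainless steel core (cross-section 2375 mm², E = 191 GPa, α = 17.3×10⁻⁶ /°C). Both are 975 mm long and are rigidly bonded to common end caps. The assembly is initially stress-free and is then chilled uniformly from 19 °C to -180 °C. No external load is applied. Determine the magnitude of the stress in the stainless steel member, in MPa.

Equilibrium of a rigid end plate with no external load gives equal and opposite internal forces ±P in the two members. Since α_{stainless steel} > α_{concrete}, cooling drives the stainless steel into tension and the concrete into compression.
Compatibility of the two members (thermal + elastic change equal): (α₁ − α₂)ΔT = P·[1/(A₁E₁) + 1/(A₂E₂)].
|α₁ − α₂|·ΔT = 6×10⁻⁶ × 199 = 0.001194.
1/(A₁E₁) + 1/(A₂E₂) = 1/(950×31×10³) + 1/(2375×191×10³) = 3.616×10⁻⁸ N⁻¹.
So P = 0.001194 / 3.616×10⁻⁸ = 33.02 kN.
σ_{stainless steel} = P/A₂ = 33020/2375 = 13.9 MPa, tensile.

σ ≈ 13.9 MPa (tensile)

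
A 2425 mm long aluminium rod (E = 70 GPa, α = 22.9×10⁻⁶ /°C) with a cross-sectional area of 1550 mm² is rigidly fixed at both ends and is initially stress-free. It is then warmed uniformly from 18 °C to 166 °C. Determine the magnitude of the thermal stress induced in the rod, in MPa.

σ ≈ 237 MPa (compressive)

Because both ends are immovable the net strain is zero, and the suppressed thermal strain is αΔT = 22.9×10⁻⁶ × 148 = 3389.2×10⁻⁶.
Hence σ = E·αΔT = 70×10³ × 3389.2×10⁻⁶ = 237.2 MPa, compressive.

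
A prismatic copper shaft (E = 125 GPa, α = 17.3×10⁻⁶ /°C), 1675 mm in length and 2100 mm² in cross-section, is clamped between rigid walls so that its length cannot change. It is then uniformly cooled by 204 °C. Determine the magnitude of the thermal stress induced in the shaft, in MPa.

The supports are rigid, so the total axial strain is zero. The restrained thermal strain is ε = αΔT = 17.3×10⁻⁶ × 204 = 3529.2×10⁻⁶.
σ = EαΔT = 125×10³ × 17.3×10⁻⁶ × 204 = 441.2 MPa (tensile; the shaft is trying to contract).

σ ≈ 441 MPa (tensile)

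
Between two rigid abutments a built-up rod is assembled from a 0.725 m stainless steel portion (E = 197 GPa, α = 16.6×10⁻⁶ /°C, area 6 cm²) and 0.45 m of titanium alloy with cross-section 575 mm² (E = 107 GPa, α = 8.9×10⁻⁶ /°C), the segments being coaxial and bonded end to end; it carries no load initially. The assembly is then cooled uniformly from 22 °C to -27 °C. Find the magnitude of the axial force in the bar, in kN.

With the walls removed the bar would change length by δ_free = Σ αᵢΔT Lᵢ = 16.6×10⁻⁶×49×725 + 8.9×10⁻⁶×49×450 = 0.786 mm.
Since the ends are fixed, an axial force P builds up, equal in every segment, with P · Σ Lᵢ/(AᵢEᵢ) = δ_free.
Σ Lᵢ/(AᵢEᵢ) = 725/(600×197×10³) + 450/(575×107×10³) = 1.345×10⁻⁵ mm/N.
So P = 0.786 / 1.345×10⁻⁵ = 58.45 kN, tensile.

P ≈ 58.4 kN (tensile)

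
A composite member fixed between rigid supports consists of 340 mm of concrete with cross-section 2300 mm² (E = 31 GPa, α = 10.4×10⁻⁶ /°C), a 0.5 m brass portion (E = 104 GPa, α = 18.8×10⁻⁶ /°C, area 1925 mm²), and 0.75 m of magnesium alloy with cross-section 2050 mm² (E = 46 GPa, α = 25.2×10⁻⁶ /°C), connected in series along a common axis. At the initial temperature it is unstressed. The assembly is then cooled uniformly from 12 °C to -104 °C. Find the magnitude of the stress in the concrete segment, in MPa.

σ ≈ 105 MPa (tensile)

Free thermal contraction of the whole bar: Σ αᵢΔT Lᵢ = 10.4×10⁻⁶×116×340 + 18.8×10⁻⁶×116×500 + 25.2×10⁻⁶×116×750 = 3.693 mm.
Since the ends are fixed, an axial force P builds up, equal in every segment, with P · Σ Lᵢ/(AᵢEᵢ) = δ_free.
The series flexibility is Σ Lᵢ/(AᵢEᵢ) = 340/(2300×31×10³) + 500/(1925×104×10³) + 750/(2050×46×10³) = 1.522×10⁻⁵ mm/N.
So P = 3.693 / 1.522×10⁻⁵ = 242.6 kN, tensile.
σ_{concrete} = P / A = 242600 / 2300 = 105.5 MPa.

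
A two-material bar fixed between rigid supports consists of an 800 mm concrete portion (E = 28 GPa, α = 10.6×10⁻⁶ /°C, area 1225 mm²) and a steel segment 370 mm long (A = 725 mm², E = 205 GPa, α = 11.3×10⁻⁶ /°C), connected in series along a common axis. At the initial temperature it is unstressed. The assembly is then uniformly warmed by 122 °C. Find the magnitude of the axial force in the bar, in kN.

Free thermal expansion of the whole bar: Σ αᵢΔT Lᵢ = 10.6×10⁻⁶×122×800 + 11.3×10⁻⁶×122×370 = 1.545 mm.
Since the ends are fixed, an axial force P builds up, equal in every segment, with P · Σ Lᵢ/(AᵢEᵢ) = δ_free.
Σ Lᵢ/(AᵢEᵢ) = 800/(1225×28×10³) + 370/(725×205×10³) = 2.581×10⁻⁵ mm/N.
So P = 1.545 / 2.581×10⁻⁵ = 59.84 kN, compressive.

P ≈ 59.8 kN (compressive)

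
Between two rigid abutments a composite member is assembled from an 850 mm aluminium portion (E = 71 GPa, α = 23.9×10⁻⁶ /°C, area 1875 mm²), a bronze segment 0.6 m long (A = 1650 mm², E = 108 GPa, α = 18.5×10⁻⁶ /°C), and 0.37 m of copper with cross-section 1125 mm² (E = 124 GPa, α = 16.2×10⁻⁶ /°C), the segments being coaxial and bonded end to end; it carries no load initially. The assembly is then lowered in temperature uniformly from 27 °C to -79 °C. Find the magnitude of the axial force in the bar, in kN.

P ≈ 320 kN (tensile)

With the walls removed the bar would change length by δ_free = Σ αᵢΔT Lᵢ = 23.9×10⁻⁶×106×850 + 18.5×10⁻⁶×106×600 + 16.2×10⁻⁶×106×370 = 3.965 mm.
Since the ends are fixed, an axial force P builds up, equal in every segment, with P · Σ Lᵢ/(AᵢEᵢ) = δ_free.
The series flexibility is Σ Lᵢ/(AᵢEᵢ) = 850/(1875×71×10³) + 600/(1650×108×10³) + 370/(1125×124×10³) = 1.24×10⁻⁵ mm/N.
So P = 3.965 / 1.24×10⁻⁵ = 319.7 kN, tensile.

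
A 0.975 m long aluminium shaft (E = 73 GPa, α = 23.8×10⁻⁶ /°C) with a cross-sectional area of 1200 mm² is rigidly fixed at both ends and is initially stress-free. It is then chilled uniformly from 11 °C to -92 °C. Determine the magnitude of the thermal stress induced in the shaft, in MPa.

Because both ends are immovable the net strain is zero, and the suppressed thermal strain is αΔT = 23.8×10⁻⁶ × 103 = 2451.4×10⁻⁶.
The stress required to suppress this strain is σ = Eε = 73×10³ × 2451.4×10⁻⁶ = 179 MPa, tensile since the shaft is trying to contract.

σ ≈ 179 MPa (tensile)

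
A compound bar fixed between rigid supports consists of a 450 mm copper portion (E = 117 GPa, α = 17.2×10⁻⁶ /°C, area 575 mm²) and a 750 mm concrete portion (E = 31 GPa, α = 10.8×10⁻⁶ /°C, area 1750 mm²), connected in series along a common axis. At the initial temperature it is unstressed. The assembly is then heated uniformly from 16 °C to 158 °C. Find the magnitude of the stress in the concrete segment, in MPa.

With the walls removed the bar would change length by δ_free = Σ αᵢΔT Lᵢ = 17.2×10⁻⁶×142×450 + 10.8×10⁻⁶×142×750 = 2.249 mm.
Since the ends are fixed, an axial force P builds up, equal in every segment, with P · Σ Lᵢ/(AᵢEᵢ) = δ_free.
Σ Lᵢ/(AᵢEᵢ) = 450/(575×117×10³) + 750/(1750×31×10³) = 2.051×10⁻⁵ mm/N.
Hence P = δ_free / Σ(L/AE) = 2.249/2.051×10⁻⁵ = 109.6 kN (compressive).
σ_{concrete} = P / A = 109600 / 1750 = 62.66 MPa.

σ ≈ 62.7 MPa (compressive)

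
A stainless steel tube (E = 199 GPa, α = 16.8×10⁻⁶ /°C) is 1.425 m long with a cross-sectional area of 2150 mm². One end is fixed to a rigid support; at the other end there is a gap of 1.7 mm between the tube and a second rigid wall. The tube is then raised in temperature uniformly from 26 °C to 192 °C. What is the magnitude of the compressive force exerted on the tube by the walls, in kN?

P ≈ 683 kN

If the wall were absent the tube would grow by αΔT L = 16.8×10⁻⁶ × 166 × 1425 = 3.974 mm.
The gap closes (δ_free > 1.7 mm) and the wall then resists a further 3.974 − 1.7 = 2.274 mm of expansion.
So σ = E(δ_free − g)/L = 199×10³ × 2.274/1425 = 317.6 MPa.
Force on the wall = σA = 317.6 × 2150 mm² = 682.8 kN.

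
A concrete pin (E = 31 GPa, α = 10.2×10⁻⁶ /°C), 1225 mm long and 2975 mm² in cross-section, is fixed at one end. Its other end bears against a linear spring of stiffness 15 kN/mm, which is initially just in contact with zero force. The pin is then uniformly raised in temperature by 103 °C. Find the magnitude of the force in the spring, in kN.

Free thermal expansion: δ_free = αΔT L = 10.2×10⁻⁶ × 103 × 1225 = 1.287 mm.
With a force P in the spring, the elastic change of the pin is PL/(AE) and that of the spring is P/k; compatibility requires their sum to equal δ_free.
P [ L/(AE) + 1/k ] = δ_free → P [ 1225/(2975×31×10³) + 1/(15×10³) ] = 1.287.
P = 1.287 / 7.995×10⁻⁵ = 16100 N.

P ≈ 16.1 kN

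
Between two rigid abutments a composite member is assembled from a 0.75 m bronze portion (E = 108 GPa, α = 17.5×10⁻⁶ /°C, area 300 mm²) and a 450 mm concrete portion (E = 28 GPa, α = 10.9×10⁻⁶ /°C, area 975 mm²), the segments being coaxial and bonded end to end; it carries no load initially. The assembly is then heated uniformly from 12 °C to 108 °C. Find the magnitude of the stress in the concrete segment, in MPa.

If the supports were absent, the total length change would be Σ αᵢΔT Lᵢ = 17.5×10⁻⁶×96×750 + 10.9×10⁻⁶×96×450 = 1.731 mm.
The walls prevent any net length change, so an axial force P (same in every segment) develops. Compatibility: P · Σ Lᵢ/(AᵢEᵢ) = δ_free.
The series flexibility is Σ Lᵢ/(AᵢEᵢ) = 750/(300×108×10³) + 450/(975×28×10³) = 3.963×10⁻⁵ mm/N.
P = 1.731 / 3.963×10⁻⁵ = 43670 N = 43.67 kN, compressive.
σ_{concrete} = P / A = 43670 / 975 = 44.79 MPa.

σ ≈ 44.8 MPa (compressive)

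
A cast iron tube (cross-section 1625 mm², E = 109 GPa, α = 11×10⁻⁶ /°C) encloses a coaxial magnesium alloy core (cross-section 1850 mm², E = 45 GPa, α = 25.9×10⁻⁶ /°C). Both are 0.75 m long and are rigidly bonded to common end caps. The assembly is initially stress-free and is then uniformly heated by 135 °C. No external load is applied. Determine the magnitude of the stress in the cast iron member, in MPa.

σ ≈ 70.1 MPa (tensile)

The magnesium alloy has the larger α, so on heating it would change length more than the cast iron if both were free. The rigid plates force a common final length, so the magnesium alloy is put into compression and the cast iron into tension, with equal and opposite forces P (no external load).
Equating the net (thermal + elastic) strains gives |α₁ − α₂|·ΔT = P·[1/(A₁E₁) + 1/(A₂E₂)].
|α₁ − α₂|·ΔT = 14.9×10⁻⁶ × 135 = 0.002011.
1/(A₁E₁) + 1/(A₂E₂) = 1/(1625×109×10³) + 1/(1850×45×10³) = 1.766×10⁻⁸ N⁻¹.
P = 0.002011 / 1.766×10⁻⁸ = 113900 N = 113.9 kN.
σ_{cast iron} = P/A₁ = 113900/1625 = 70.1 MPa, tensile.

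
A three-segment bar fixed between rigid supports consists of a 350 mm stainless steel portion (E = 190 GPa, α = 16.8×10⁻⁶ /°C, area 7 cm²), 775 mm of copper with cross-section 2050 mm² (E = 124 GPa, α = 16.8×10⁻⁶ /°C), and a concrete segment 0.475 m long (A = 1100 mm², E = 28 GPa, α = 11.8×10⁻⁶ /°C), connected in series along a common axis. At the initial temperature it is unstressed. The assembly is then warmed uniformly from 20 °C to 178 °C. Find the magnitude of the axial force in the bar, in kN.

Free thermal expansion of the whole bar: Σ αᵢΔT Lᵢ = 16.8×10⁻⁶×158×350 + 16.8×10⁻⁶×158×775 + 11.8×10⁻⁶×158×475 = 3.872 mm.
The rigid supports impose zero overall length change; the single axial force P common to all segments must satisfy P Σ Lᵢ/(AᵢEᵢ) = δ_free.
The series flexibility is Σ Lᵢ/(AᵢEᵢ) = 350/(700×190×10³) + 775/(2050×124×10³) + 475/(1100×28×10³) = 2.11×10⁻⁵ mm/N.
Hence P = δ_free / Σ(L/AE) = 3.872/2.11×10⁻⁵ = 183.5 kN (compressive).

P ≈ 183 kN (compressive)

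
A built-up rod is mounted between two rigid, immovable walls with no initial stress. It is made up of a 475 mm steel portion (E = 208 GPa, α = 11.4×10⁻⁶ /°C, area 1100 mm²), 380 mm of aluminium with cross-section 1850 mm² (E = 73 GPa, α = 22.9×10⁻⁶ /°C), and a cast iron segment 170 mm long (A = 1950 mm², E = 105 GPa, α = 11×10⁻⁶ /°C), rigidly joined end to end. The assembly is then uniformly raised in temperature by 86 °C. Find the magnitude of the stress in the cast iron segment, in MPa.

σ ≈ 123 MPa (compressive)

With the walls removed the bar would change length by δ_free = Σ αᵢΔT Lᵢ = 11.4×10⁻⁶×86×475 + 22.9×10⁻⁶×86×380 + 11×10⁻⁶×86×170 = 1.375 mm.
The rigid supports impose zero overall length change; the single axial force P common to all segments must satisfy P Σ Lᵢ/(AᵢEᵢ) = δ_free.
Σ Lᵢ/(AᵢEᵢ) = 475/(1100×208×10³) + 380/(1850×73×10³) + 170/(1950×105×10³) = 5.72×10⁻⁶ mm/N.
Hence P = δ_free / Σ(L/AE) = 1.375/5.72×10⁻⁶ = 240.4 kN (compressive).
σ_{cast iron} = P / A = 240400 / 1950 = 123.3 MPa.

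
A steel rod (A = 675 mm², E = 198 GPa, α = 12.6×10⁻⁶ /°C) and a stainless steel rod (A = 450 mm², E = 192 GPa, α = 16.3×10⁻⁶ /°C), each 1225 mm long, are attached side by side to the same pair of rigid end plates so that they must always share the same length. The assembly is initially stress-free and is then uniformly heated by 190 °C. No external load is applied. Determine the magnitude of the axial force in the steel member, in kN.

P ≈ 36.9 kN (tensile in the steel)

The stainless steel has the larger α, so on heating it would change length more than the steel if both were free. The rigid plates force a common final length, so the stainless steel is put into compression and the steel into tension, with equal and opposite forces P (no external load).
Compatibility of the two members (thermal + elastic change equal): (α₁ − α₂)ΔT = P·[1/(A₁E₁) + 1/(A₂E₂)].
|α₁ − α₂|·ΔT = 3.7×10⁻⁶ × 190 = 0.000703.
1/(A₁E₁) + 1/(A₂E₂) = 1/(675×198×10³) + 1/(450×192×10³) = 1.906×10⁻⁸ N⁻¹.
P = 0.000703 / 1.906×10⁻⁸ = 36890 N = 36.89 kN.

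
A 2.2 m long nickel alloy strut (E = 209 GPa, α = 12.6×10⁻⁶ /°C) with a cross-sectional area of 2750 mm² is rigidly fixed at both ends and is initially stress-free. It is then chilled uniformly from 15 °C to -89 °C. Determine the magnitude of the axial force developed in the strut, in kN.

The ends cannot move, so σ = EαΔT = 209×10³ × 12.6×10⁻⁶ × 104 = 273.9 MPa.
P = AEαΔT = 2750 × 209×10³ × 12.6×10⁻⁶ × 104 = 753.2 kN (tensile).

P ≈ 753 kN (tensile)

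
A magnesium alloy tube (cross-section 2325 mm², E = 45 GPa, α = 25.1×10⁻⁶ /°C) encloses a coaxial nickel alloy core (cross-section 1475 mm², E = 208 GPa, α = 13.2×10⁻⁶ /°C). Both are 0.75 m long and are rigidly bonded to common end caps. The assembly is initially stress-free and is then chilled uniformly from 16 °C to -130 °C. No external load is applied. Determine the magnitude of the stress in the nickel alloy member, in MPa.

Equilibrium of a rigid end plate with no external load gives equal and opposite internal forces ±P in the two members. Since α_{magnesium alloy} > α_{nickel alloy}, cooling drives the magnesium alloy into tension and the nickel alloy into compression.
Setting the final lengths equal and cancelling L: (α₁ − α₂)ΔT = P/(A₁E₁) + P/(A₂E₂).
|α₁ − α₂|·ΔT = 11.9×10⁻⁶ × 146 = 0.001737.
1/(A₁E₁) + 1/(A₂E₂) = 1/(2325×45×10³) + 1/(1475×208×10³) = 1.282×10⁻⁸ N⁻¹.
So P = 0.001737 / 1.282×10⁻⁸ = 135.6 kN.
σ_{nickel alloy} = P/A₂ = 135600/1475 = 91.9 MPa, compressive.

σ ≈ 91.9 MPa (compressive)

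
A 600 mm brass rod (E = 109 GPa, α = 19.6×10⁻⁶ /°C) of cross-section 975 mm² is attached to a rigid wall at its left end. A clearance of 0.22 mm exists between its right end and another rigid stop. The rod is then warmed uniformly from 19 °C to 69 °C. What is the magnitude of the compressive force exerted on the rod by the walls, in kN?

Free thermal elongation = αΔT L = 19.6×10⁻⁶ × 50 × 600 = 0.588 mm.
This exceeds the 0.22 mm gap, so the wall pushes back. The portion of expansion that must be recovered elastically is δ_free − gap = 0.588 − 0.22 = 0.368 mm.
That suppressed elongation corresponds to σ = E·Δ/L = 109×10³ × 0.368/600 = 66.85 MPa.
P = σA = 66.85 × 975 = 65.18 kN.

P ≈ 65.2 kN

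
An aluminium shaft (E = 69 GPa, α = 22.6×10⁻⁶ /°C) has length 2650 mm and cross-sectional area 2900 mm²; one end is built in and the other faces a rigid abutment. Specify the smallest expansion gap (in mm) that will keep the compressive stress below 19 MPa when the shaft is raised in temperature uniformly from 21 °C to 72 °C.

g ≈ 2.32 mm

With no wall the shaft would lengthen by αΔT L = 22.6×10⁻⁶ × 51 × 2650 = 3.054 mm.
At the allowable stress the elastic shortening the wall may impose is σL/E = 19 × 2650 / (69×10³) = 0.7297 mm.
So the gap has to take up the difference, g_min = δ_free − σL/E = 3.054 − 0.7297 = 2.325 mm.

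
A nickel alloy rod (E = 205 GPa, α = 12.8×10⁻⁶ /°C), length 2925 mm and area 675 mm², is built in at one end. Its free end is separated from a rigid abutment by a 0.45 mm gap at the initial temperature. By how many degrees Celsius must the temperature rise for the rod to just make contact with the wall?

ΔT ≈ 12 °C

The gap closes when αΔT L = 0.45 mm, since the rod is still unstressed at that instant.
So ΔT = g/(αL) = 0.45/(12.8×10⁻⁶ × 2925) = 12.02 °C.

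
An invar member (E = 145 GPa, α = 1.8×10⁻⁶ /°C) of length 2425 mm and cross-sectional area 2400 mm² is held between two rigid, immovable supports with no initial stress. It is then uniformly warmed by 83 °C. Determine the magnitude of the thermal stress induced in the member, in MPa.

The supports are rigid, so the total axial strain is zero. The restrained thermal strain is ε = αΔT = 1.8×10⁻⁶ × 83 = 149.4×10⁻⁶.
σ = EαΔT = 145×10³ × 1.8×10⁻⁶ × 83 = 21.66 MPa (compressive; the member is trying to expand).

σ ≈ 21.7 MPa (compressive)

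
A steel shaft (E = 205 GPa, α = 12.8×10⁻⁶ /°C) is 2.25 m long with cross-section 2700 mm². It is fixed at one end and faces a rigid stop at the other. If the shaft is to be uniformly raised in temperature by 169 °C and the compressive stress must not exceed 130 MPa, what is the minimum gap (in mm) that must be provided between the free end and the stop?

With no wall the shaft would lengthen by αΔT L = 12.8×10⁻⁶ × 169 × 2250 = 4.867 mm.
At the allowable stress the elastic shortening the wall may impose is σL/E = 130 × 2250 / (205×10³) = 1.427 mm.
The gap must absorb the remainder: g_min = 4.867 − 1.427 = 3.44 mm.

g ≈ 3.44 mm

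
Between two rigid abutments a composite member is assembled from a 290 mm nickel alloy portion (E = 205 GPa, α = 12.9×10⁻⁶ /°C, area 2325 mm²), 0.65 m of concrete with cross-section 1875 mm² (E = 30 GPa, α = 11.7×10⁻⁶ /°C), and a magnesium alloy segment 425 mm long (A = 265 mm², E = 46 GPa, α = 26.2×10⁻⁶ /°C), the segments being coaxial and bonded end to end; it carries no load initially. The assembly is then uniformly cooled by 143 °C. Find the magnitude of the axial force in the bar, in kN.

Free thermal contraction of the whole bar: Σ αᵢΔT Lᵢ = 12.9×10⁻⁶×143×290 + 11.7×10⁻⁶×143×650 + 26.2×10⁻⁶×143×425 = 3.215 mm.
Since the ends are fixed, an axial force P builds up, equal in every segment, with P · Σ Lᵢ/(AᵢEᵢ) = δ_free.
Σ Lᵢ/(AᵢEᵢ) = 290/(2325×205×10³) + 650/(1875×30×10³) + 425/(265×46×10³) = 4.703×10⁻⁵ mm/N.
P = 3.215 / 4.703×10⁻⁵ = 68360 N = 68.36 kN, tensile.

P ≈ 68.4 kN (tensile)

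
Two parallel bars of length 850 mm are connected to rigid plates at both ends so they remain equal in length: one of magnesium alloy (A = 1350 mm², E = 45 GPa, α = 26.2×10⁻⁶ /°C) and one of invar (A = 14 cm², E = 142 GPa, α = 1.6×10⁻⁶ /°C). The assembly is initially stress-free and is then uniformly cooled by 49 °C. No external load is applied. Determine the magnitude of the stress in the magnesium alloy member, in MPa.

Equilibrium of a rigid end plate with no external load gives equal and opposite internal forces ±P in the two members. Since α_{magnesium alloy} > α_{invar}, cooling drives the magnesium alloy into tension and the invar into compression.
Equating the net (thermal + elastic) strains gives |α₁ − α₂|·ΔT = P·[1/(A₁E₁) + 1/(A₂E₂)].
|α₁ − α₂|·ΔT = 24.6×10⁻⁶ × 49 = 0.001205.
1/(A₁E₁) + 1/(A₂E₂) = 1/(1350×45×10³) + 1/(1400×142×10³) = 2.149×10⁻⁸ N⁻¹.
So P = 0.001205 / 2.149×10⁻⁸ = 56.09 kN.
σ_{magnesium alloy} = P/A₁ = 56090/1350 = 41.55 MPa, tensile.

σ ≈ 41.5 MPa (tensile)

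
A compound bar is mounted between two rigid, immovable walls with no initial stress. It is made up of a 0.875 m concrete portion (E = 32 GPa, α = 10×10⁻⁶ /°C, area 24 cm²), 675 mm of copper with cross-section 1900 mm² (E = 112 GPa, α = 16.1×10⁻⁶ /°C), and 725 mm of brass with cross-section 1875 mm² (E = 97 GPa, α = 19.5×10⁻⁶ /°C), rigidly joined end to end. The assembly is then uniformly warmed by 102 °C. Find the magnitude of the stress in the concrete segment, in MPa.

With the walls removed the bar would change length by δ_free = Σ αᵢΔT Lᵢ = 10×10⁻⁶×102×875 + 16.1×10⁻⁶×102×675 + 19.5×10⁻⁶×102×725 = 3.443 mm.
Since the ends are fixed, an axial force P builds up, equal in every segment, with P · Σ Lᵢ/(AᵢEᵢ) = δ_free.
The series flexibility is Σ Lᵢ/(AᵢEᵢ) = 875/(2400×32×10³) + 675/(1900×112×10³) + 725/(1875×97×10³) = 1.855×10⁻⁵ mm/N.
Hence P = δ_free / Σ(L/AE) = 3.443/1.855×10⁻⁵ = 185.6 kN (compressive).
σ_{concrete} = P / A = 185600 / 2400 = 77.33 MPa.

σ ≈ 77.3 MPa (compressive)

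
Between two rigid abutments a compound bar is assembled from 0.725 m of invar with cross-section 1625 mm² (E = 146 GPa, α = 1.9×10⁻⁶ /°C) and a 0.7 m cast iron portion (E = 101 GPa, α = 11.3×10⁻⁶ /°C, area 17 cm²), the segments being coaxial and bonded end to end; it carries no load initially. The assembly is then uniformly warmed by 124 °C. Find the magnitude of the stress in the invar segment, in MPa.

σ ≈ 99.4 MPa (compressive)

If the supports were absent, the total length change would be Σ αᵢΔT Lᵢ = 1.9×10⁻⁶×124×725 + 11.3×10⁻⁶×124×700 = 1.152 mm.
The walls prevent any net length change, so an axial force P (same in every segment) develops. Compatibility: P · Σ Lᵢ/(AᵢEᵢ) = δ_free.
Σ Lᵢ/(AᵢEᵢ) = 725/(1625×146×10³) + 700/(1700×101×10³) = 7.133×10⁻⁶ mm/N.
P = 1.152 / 7.133×10⁻⁶ = 161500 N = 161.5 kN, compressive.
σ_{invar} = P / A = 161500 / 1625 = 99.36 MPa.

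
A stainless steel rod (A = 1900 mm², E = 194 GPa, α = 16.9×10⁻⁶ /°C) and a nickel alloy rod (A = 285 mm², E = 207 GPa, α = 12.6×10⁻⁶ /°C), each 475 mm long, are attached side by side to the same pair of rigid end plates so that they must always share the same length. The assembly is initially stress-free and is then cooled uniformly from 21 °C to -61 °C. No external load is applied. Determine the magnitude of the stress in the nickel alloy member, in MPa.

Equilibrium of a rigid end plate with no external load gives equal and opposite internal forces ±P in the two members. Since α_{stainless steel} > α_{nickel alloy}, cooling drives the stainless steel into tension and the nickel alloy into compression.
Setting the final lengths equal and cancelling L: (α₁ − α₂)ΔT = P/(A₁E₁) + P/(A₂E₂).
|α₁ − α₂|·ΔT = 4.3×10⁻⁶ × 82 = 0.0003526.
1/(A₁E₁) + 1/(A₂E₂) = 1/(1900×194×10³) + 1/(285×207×10³) = 1.966×10⁻⁸ N⁻¹.
P = 0.0003526 / 1.966×10⁻⁸ = 17930 N = 17.93 kN.
σ_{nickel alloy} = P/A₂ = 17930/285 = 62.92 MPa, compressive.

σ ≈ 62.9 MPa (compressive)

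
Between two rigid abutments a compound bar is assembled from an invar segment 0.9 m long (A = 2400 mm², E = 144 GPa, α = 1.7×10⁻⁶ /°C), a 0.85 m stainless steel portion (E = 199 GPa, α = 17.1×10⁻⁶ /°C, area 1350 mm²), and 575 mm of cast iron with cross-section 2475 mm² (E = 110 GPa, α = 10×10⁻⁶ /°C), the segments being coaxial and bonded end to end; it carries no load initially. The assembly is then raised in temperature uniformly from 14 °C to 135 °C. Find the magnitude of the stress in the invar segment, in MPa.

Free thermal expansion of the whole bar: Σ αᵢΔT Lᵢ = 1.7×10⁻⁶×121×900 + 17.1×10⁻⁶×121×850 + 10×10⁻⁶×121×575 = 2.64 mm.
The rigid supports impose zero overall length change; the single axial force P common to all segments must satisfy P Σ Lᵢ/(AᵢEᵢ) = δ_free.
Σ Lᵢ/(AᵢEᵢ) = 900/(2400×144×10³) + 850/(1350×199×10³) + 575/(2475×110×10³) = 7.88×10⁻⁶ mm/N.
Hence P = δ_free / Σ(L/AE) = 2.64/7.88×10⁻⁶ = 335 kN (compressive).
σ_{invar} = P / A = 335000 / 2400 = 139.6 MPa.

σ ≈ 140 MPa (compressive)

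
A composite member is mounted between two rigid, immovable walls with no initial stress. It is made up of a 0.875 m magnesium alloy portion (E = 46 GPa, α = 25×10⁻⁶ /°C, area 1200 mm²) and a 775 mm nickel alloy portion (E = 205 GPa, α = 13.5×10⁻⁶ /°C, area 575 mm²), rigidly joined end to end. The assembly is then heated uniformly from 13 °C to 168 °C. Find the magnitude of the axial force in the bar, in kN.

P ≈ 224 kN (compressive)

With the walls removed the bar would change length by δ_free = Σ αᵢΔT Lᵢ = 25×10⁻⁶×155×875 + 13.5×10⁻⁶×155×775 = 5.012 mm.
Since the ends are fixed, an axial force P builds up, equal in every segment, with P · Σ Lᵢ/(AᵢEᵢ) = δ_free.
The series flexibility is Σ Lᵢ/(AᵢEᵢ) = 875/(1200×46×10³) + 775/(575×205×10³) = 2.243×10⁻⁵ mm/N.
P = 5.012 / 2.243×10⁻⁵ = 223500 N = 223.5 kN, compressive.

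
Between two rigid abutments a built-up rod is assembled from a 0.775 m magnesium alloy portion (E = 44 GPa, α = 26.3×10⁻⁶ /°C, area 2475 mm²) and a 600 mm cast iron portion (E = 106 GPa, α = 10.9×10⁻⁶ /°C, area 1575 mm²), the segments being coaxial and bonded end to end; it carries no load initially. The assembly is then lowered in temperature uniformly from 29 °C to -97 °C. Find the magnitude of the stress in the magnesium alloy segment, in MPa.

σ ≈ 128 MPa (tensile)

With the walls removed the bar would change length by δ_free = Σ αᵢΔT Lᵢ = 26.3×10⁻⁶×126×775 + 10.9×10⁻⁶×126×600 = 3.392 mm.
The walls prevent any net length change, so an axial force P (same in every segment) develops. Compatibility: P · Σ Lᵢ/(AᵢEᵢ) = δ_free.
The series flexibility is Σ Lᵢ/(AᵢEᵢ) = 775/(2475×44×10³) + 600/(1575×106×10³) = 1.071×10⁻⁵ mm/N.
P = 3.392 / 1.071×10⁻⁵ = 316700 N = 316.7 kN, tensile.
σ_{magnesium alloy} = P / A = 316700 / 2475 = 128 MPa.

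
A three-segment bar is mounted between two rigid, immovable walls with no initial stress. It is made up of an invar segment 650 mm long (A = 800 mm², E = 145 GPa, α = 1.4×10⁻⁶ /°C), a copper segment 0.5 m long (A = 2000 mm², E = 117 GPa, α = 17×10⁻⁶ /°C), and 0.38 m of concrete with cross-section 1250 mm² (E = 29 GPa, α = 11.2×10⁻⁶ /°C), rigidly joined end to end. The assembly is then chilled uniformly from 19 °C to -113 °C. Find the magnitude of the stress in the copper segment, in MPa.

With the walls removed the bar would change length by δ_free = Σ αᵢΔT Lᵢ = 1.4×10⁻⁶×132×650 + 17×10⁻⁶×132×500 + 11.2×10⁻⁶×132×380 = 1.804 mm.
Since the ends are fixed, an axial force P builds up, equal in every segment, with P · Σ Lᵢ/(AᵢEᵢ) = δ_free.
The series flexibility is Σ Lᵢ/(AᵢEᵢ) = 650/(800×145×10³) + 500/(2000×117×10³) + 380/(1250×29×10³) = 1.822×10⁻⁵ mm/N.
Hence P = δ_free / Σ(L/AE) = 1.804/1.822×10⁻⁵ = 98.99 kN (tensile).
σ_{copper} = P / A = 98990 / 2000 = 49.5 MPa.

σ ≈ 49.5 MPa (tensile)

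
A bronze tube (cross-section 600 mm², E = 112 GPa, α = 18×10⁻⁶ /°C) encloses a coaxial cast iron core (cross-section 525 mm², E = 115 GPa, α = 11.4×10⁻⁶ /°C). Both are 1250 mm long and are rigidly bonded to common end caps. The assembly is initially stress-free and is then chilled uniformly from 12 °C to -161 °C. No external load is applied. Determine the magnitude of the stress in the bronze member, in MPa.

σ ≈ 60.5 MPa (tensile)

Equilibrium of a rigid end plate with no external load gives equal and opposite internal forces ±P in the two members. Since α_{bronze} > α_{cast iron}, cooling drives the bronze into tension and the cast iron into compression.
Setting the final lengths equal and cancelling L: (α₁ − α₂)ΔT = P/(A₁E₁) + P/(A₂E₂).
|α₁ − α₂|·ΔT = 6.6×10⁻⁶ × 173 = 0.001142.
1/(A₁E₁) + 1/(A₂E₂) = 1/(600×112×10³) + 1/(525×115×10³) = 3.144×10⁻⁸ N⁻¹.
P = 0.001142 / 3.144×10⁻⁸ = 36310 N = 36.31 kN.
σ_{bronze} = P/A₁ = 36310/600 = 60.52 MPa, tensile.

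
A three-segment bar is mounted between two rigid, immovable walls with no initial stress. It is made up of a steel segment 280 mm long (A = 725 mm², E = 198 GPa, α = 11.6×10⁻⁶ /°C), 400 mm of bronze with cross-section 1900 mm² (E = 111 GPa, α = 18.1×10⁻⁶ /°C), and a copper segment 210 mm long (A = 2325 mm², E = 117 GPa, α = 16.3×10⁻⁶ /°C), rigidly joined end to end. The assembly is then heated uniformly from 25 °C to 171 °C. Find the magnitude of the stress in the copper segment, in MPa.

If the supports were absent, the total length change would be Σ αᵢΔT Lᵢ = 11.6×10⁻⁶×146×280 + 18.1×10⁻⁶×146×400 + 16.3×10⁻⁶×146×210 = 2.031 mm.
The walls prevent any net length change, so an axial force P (same in every segment) develops. Compatibility: P · Σ Lᵢ/(AᵢEᵢ) = δ_free.
Σ Lᵢ/(AᵢEᵢ) = 280/(725×198×10³) + 400/(1900×111×10³) + 210/(2325×117×10³) = 4.619×10⁻⁶ mm/N.
P = 2.031 / 4.619×10⁻⁶ = 439700 N = 439.7 kN, compressive.
σ_{copper} = P / A = 439700 / 2325 = 189.1 MPa.

σ ≈ 189 MPa (compressive)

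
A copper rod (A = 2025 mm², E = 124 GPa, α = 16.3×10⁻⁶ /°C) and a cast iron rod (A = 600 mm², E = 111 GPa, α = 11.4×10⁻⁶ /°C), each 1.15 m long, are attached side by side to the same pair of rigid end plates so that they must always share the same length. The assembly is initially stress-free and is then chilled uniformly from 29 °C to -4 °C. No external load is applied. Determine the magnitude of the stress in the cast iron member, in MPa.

σ ≈ 14.2 MPa (compressive)

The copper has the larger α, so on cooling it would change length more than the cast iron if both were free. The rigid plates force a common final length, so the copper is put into tension and the cast iron into compression, with equal and opposite forces P (no external load).
Setting the final lengths equal and cancelling L: (α₁ − α₂)ΔT = P/(A₁E₁) + P/(A₂E₂).
|α₁ − α₂|·ΔT = 4.9×10⁻⁶ × 33 = 0.0001617.
1/(A₁E₁) + 1/(A₂E₂) = 1/(2025×124×10³) + 1/(600×111×10³) = 1.9×10⁻⁸ N⁻¹.
P = 0.0001617 / 1.9×10⁻⁸ = 8512 N = 8.512 kN.
σ_{cast iron} = P/A₂ = 8512/600 = 14.19 MPa, compressive.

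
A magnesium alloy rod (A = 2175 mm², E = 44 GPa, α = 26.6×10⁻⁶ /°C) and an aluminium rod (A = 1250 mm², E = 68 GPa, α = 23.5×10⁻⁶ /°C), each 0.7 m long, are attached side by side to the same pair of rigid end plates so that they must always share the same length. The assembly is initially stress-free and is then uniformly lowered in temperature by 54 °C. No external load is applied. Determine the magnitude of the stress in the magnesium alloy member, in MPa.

σ ≈ 3.46 MPa (tensile)

Both members must finish at the same length. With the larger α, the magnesium alloy tends to over-contract; the plates restrain it, putting the magnesium alloy in tension and the aluminium in compression. With no external load the two internal forces are equal and opposite, magnitude P.
Setting the final lengths equal and cancelling L: (α₁ − α₂)ΔT = P/(A₁E₁) + P/(A₂E₂).
|α₁ − α₂|·ΔT = 3.1×10⁻⁶ × 54 = 0.0001674.
1/(A₁E₁) + 1/(A₂E₂) = 1/(2175×44×10³) + 1/(1250×68×10³) = 2.221×10⁻⁸ N⁻¹.
So P = 0.0001674 / 2.221×10⁻⁸ = 7.536 kN.
σ_{magnesium alloy} = P/A₁ = 7536/2175 = 3.465 MPa, tensile.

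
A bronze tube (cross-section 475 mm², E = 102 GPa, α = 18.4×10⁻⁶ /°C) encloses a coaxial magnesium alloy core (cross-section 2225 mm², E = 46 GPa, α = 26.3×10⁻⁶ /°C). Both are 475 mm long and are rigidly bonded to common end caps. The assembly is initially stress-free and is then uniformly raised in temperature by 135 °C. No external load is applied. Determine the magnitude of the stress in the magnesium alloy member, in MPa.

Both members must finish at the same length. With the larger α, the magnesium alloy tends to over-expand; the plates restrain it, putting the magnesium alloy in compression and the bronze in tension. With no external load the two internal forces are equal and opposite, magnitude P.
Setting the final lengths equal and cancelling L: (α₁ − α₂)ΔT = P/(A₁E₁) + P/(A₂E₂).
|α₁ − α₂|·ΔT = 7.9×10⁻⁶ × 135 = 0.001067.
1/(A₁E₁) + 1/(A₂E₂) = 1/(475×102×10³) + 1/(2225×46×10³) = 3.041×10⁻⁸ N⁻¹.
P = 0.001067 / 3.041×10⁻⁸ = 35070 N = 35.07 kN.
σ_{magnesium alloy} = P/A₂ = 35070/2225 = 15.76 MPa, compressive.

σ ≈ 15.8 MPa (compressive)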